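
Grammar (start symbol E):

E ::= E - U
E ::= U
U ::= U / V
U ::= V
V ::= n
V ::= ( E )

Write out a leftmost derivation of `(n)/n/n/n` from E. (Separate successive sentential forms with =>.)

E => U   [E ::= U]
U => U/V   [U ::= U / V]
U/V => U/V/V   [U ::= U / V]
U/V/V => U/V/V/V   [U ::= U / V]
U/V/V/V => V/V/V/V   [U ::= V]
V/V/V/V => (E)/V/V/V   [V ::= ( E )]
(E)/V/V/V => (U)/V/V/V   [E ::= U]
(U)/V/V/V => (V)/V/V/V   [U ::= V]
(V)/V/V/V => (n)/V/V/V   [V ::= n]
(n)/V/V/V => (n)/n/V/V   [V ::= n]
(n)/n/V/V => (n)/n/n/V   [V ::= n]
(n)/n/n/V => (n)/n/n/n   [V ::= n]

E => U => U/V => U/V/V => U/V/V/V => V/V/V/V => (E)/V/V/V => (U)/V/V/V => (V)/V/V/V => (n)/V/V/V => (n)/n/V/V => (n)/n/n/V => (n)/n/n/n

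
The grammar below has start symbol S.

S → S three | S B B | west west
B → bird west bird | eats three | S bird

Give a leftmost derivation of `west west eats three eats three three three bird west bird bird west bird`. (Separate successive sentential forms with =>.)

S => S B B   [S → S B B]
S B B => S three B B   [S → S three]
S three B B => S three three B B   [S → S three]
S three three B B => S B B three three B B   [S → S B B]
S B B three three B B => west west B B three three B B   [S → west west]
west west B B three three B B => west west eats three B three three B B   [B → eats three]
west west eats three B three three B B => west west eats three eats three three three B B   [B → eats three]
west west eats three eats three three three B B => west west eats three eats three three three bird west bird B   [B → bird west bird]
west west eats three eats three three three bird west bird B => west west eats three eats three three three bird west bird bird west bird   [B → bird west bird]

S => S B B => S three B B => S three three B B => S B B three three B B => west west B B three three B B => west west eats three B three three B B => west west eats three eats three three three B B => west west eats three eats three three three bird west bird B => west west eats three eats three three three bird west bird bird west bird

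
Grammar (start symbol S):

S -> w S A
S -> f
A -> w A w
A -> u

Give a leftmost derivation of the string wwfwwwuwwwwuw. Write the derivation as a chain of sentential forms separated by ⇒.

S⇒wSA⇒wwSAA⇒wwfAA⇒wwfwAwA⇒wwfwwAwwA⇒wwfwwwAwwwA⇒wwfwwwuwwwA⇒wwfwwwuwwwwAw⇒wwfwwwuwwwwuw

S ⇒ wSA   [S -> w S A]
wSA ⇒ wwSAA   [S -> w S A]
wwSAA ⇒ wwfAA   [S -> f]
wwfAA ⇒ wwfwAwA   [A -> w A w]
wwfwAwA ⇒ wwfwwAwwA   [A -> w A w]
wwfwwAwwA ⇒ wwfwwwAwwwA   [A -> w A w]
wwfwwwAwwwA ⇒ wwfwwwuwwwA   [A -> u]
wwfwwwuwwwA ⇒ wwfwwwuwwwwAw   [A -> w A w]
wwfwwwuwwwwAw ⇒ wwfwwwuwwwwuw   [A -> u]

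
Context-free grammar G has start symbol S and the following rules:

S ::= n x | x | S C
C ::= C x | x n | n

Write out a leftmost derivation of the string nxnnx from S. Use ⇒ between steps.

S ⇒ SC   [S ::= S C]
SC ⇒ SCC   [S ::= S C]
SCC ⇒ nxCC   [S ::= n x]
nxCC ⇒ nxnC   [C ::= n]
nxnC ⇒ nxnCx   [C ::= C x]
nxnCx ⇒ nxnnx   [C ::= n]

S ⇒ SC ⇒ SCC ⇒ nxCC ⇒ nxnC ⇒ nxnCx ⇒ nxnnx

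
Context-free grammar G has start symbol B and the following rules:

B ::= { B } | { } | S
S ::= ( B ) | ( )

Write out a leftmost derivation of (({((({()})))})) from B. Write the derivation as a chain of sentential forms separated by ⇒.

B ⇒ S ⇒ (B) ⇒ (S) ⇒ ((B)) ⇒ (({B})) ⇒ (({S})) ⇒ (({(B)})) ⇒ (({(S)})) ⇒ (({((B))})) ⇒ (({((S))})) ⇒ (({(((B)))})) ⇒ (({((({B})))})) ⇒ (({((({S})))})) ⇒ (({((({()})))}))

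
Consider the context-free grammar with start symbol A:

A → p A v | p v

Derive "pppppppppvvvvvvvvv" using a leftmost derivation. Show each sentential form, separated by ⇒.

A ⇒ pAv ⇒ ppAvv ⇒ pppAvvv ⇒ ppppAvvvv ⇒ pppppAvvvvv ⇒ ppppppAvvvvvv ⇒ pppppppAvvvvvvv ⇒ ppppppppAvvvvvvvv ⇒ pppppppppvvvvvvvvv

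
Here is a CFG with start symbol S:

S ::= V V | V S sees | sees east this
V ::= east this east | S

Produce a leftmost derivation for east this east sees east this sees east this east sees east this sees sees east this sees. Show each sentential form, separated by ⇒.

S ⇒ V S sees   [S ::= V S sees]
V S sees ⇒ S S sees   [V ::= S]
S S sees ⇒ V S sees S sees   [S ::= V S sees]
V S sees S sees ⇒ S S sees S sees   [V ::= S]
S S sees S sees ⇒ V V S sees S sees   [S ::= V V]
V V S sees S sees ⇒ S V S sees S sees   [V ::= S]
S V S sees S sees ⇒ V S sees V S sees S sees   [S ::= V S sees]
V S sees V S sees S sees ⇒ east this east S sees V S sees S sees   [V ::= east this east]
east this east S sees V S sees S sees ⇒ east this east sees east this sees V S sees S sees   [S ::= sees east this]
east this east sees east this sees V S sees S sees ⇒ east this east sees east this sees east this east S sees S sees   [V ::= east this east]
east this east sees east this sees east this east S sees S sees ⇒ east this east sees east this sees east this east sees east this sees S sees   [S ::= sees east this]
east this east sees east this sees east this east sees east this sees S sees ⇒ east this east sees east this sees east this east sees east this sees sees east this sees   [S ::= sees east this]

S ⇒ V S sees ⇒ S S sees ⇒ V S sees S sees ⇒ S S sees S sees ⇒ V V S sees S sees ⇒ S V S sees S sees ⇒ V S sees V S sees S sees ⇒ east this east S sees V S sees S sees ⇒ east this east sees east this sees V S sees S sees ⇒ east this east sees east this sees east this east S sees S sees ⇒ east this east sees east this sees east this east sees east this sees S sees ⇒ east this east sees east this sees east this east sees east this sees sees east this sees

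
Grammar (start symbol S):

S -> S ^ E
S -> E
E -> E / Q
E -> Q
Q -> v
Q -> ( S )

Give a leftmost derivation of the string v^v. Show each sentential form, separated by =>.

S=>S^E=>E^E=>Q^E=>v^E=>v^Q=>v^v

S => S^E   [S -> S ^ E]
S^E => E^E   [S -> E]
E^E => Q^E   [E -> Q]
Q^E => v^E   [Q -> v]
v^E => v^Q   [E -> Q]
v^Q => v^v   [Q -> v]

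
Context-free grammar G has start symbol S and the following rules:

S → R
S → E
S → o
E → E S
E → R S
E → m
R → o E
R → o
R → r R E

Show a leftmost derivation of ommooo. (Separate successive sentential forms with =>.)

S=>E=>ES=>RSS=>oESS=>oESSS=>oESSSS=>omSSSS=>omESSS=>ommSSS=>ommoSS=>ommooS=>ommooo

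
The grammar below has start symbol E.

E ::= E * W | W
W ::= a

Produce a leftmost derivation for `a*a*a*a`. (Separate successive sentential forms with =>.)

E=>E*W=>E*W*W=>E*W*W*W=>W*W*W*W=>a*W*W*W=>a*a*W*W=>a*a*a*W=>a*a*a*a

E => E*W   [E ::= E * W]
E*W => E*W*W   [E ::= E * W]
E*W*W => E*W*W*W   [E ::= E * W]
E*W*W*W => W*W*W*W   [E ::= W]
W*W*W*W => a*W*W*W   [W ::= a]
a*W*W*W => a*a*W*W   [W ::= a]
a*a*W*W => a*a*a*W   [W ::= a]
a*a*a*W => a*a*a*a   [W ::= a]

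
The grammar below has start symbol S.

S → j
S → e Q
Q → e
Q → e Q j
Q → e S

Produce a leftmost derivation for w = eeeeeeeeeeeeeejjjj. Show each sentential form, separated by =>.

S => eQ   [S → e Q]
eQ => eeS   [Q → e S]
eeS => eeeQ   [S → e Q]
eeeQ => eeeeQj   [Q → e Q j]
eeeeQj => eeeeeQjj   [Q → e Q j]
eeeeeQjj => eeeeeeQjjj   [Q → e Q j]
eeeeeeQjjj => eeeeeeeQjjjj   [Q → e Q j]
eeeeeeeQjjjj => eeeeeeeeSjjjj   [Q → e S]
eeeeeeeeSjjjj => eeeeeeeeeQjjjj   [S → e Q]
eeeeeeeeeQjjjj => eeeeeeeeeeSjjjj   [Q → e S]
eeeeeeeeeeSjjjj => eeeeeeeeeeeQjjjj   [S → e Q]
eeeeeeeeeeeQjjjj => eeeeeeeeeeeeSjjjj   [Q → e S]
eeeeeeeeeeeeSjjjj => eeeeeeeeeeeeeQjjjj   [S → e Q]
eeeeeeeeeeeeeQjjjj => eeeeeeeeeeeeeejjjj   [Q → e]

S => eQ => eeS => eeeQ => eeeeQj => eeeeeQjj => eeeeeeQjjj => eeeeeeeQjjjj => eeeeeeeeSjjjj => eeeeeeeeeQjjjj => eeeeeeeeeeSjjjj => eeeeeeeeeeeQjjjj => eeeeeeeeeeeeSjjjj => eeeeeeeeeeeeeQjjjj => eeeeeeeeeeeeeejjjj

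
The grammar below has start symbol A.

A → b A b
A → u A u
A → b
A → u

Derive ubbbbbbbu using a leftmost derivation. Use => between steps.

A=>uAu=>ubAbu=>ubbAbbu=>ubbbAbbbu=>ubbbbbbbu

A => uAu   [A → u A u]
uAu => ubAbu   [A → b A b]
ubAbu => ubbAbbu   [A → b A b]
ubbAbbu => ubbbAbbbu   [A → b A b]
ubbbAbbbu => ubbbbbbbu   [A → b]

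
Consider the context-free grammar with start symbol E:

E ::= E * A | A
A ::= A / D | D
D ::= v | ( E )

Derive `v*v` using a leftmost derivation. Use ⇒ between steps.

E ⇒ E*A ⇒ A*A ⇒ D*A ⇒ v*A ⇒ v*D ⇒ v*v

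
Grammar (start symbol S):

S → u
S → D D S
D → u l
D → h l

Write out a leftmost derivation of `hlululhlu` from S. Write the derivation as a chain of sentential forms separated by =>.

S=>DDS=>hlDS=>hlulS=>hlulDDS=>hlululDS=>hlululhlS=>hlululhlu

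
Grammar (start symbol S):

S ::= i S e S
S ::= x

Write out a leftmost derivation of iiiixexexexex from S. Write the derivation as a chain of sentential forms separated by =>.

S=>iSeS=>iiSeSeS=>iiiSeSeSeS=>iiiiSeSeSeSeS=>iiiixeSeSeSeS=>iiiixexeSeSeS=>iiiixexexeSeS=>iiiixexexexeS=>iiiixexexexex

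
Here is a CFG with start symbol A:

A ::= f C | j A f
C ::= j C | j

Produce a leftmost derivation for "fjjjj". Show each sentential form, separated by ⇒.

A ⇒ fC ⇒ fjC ⇒ fjjC ⇒ fjjjC ⇒ fjjjj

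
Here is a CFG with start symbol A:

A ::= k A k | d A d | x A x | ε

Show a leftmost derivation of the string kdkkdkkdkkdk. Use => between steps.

A => kAk => kdAdk => kdkAkdk => kdkkAkkdk => kdkkdAdkkdk => kdkkdkAkdkkdk => kdkkdkkdkkdk

A => kAk   [A ::= k A k]
kAk => kdAdk   [A ::= d A d]
kdAdk => kdkAkdk   [A ::= k A k]
kdkAkdk => kdkkAkkdk   [A ::= k A k]
kdkkAkkdk => kdkkdAdkkdk   [A ::= d A d]
kdkkdAdkkdk => kdkkdkAkdkkdk   [A ::= k A k]
kdkkdkAkdkkdk => kdkkdkkdkkdk   [A ::= ε]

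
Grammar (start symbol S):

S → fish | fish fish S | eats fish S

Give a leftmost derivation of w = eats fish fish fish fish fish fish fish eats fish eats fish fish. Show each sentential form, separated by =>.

S => eats fish S => eats fish fish fish S => eats fish fish fish fish fish S => eats fish fish fish fish fish fish fish S => eats fish fish fish fish fish fish fish eats fish S => eats fish fish fish fish fish fish fish eats fish eats fish S => eats fish fish fish fish fish fish fish eats fish eats fish fish

S => eats fish S   [S → eats fish S]
eats fish S => eats fish fish fish S   [S → fish fish S]
eats fish fish fish S => eats fish fish fish fish fish S   [S → fish fish S]
eats fish fish fish fish fish S => eats fish fish fish fish fish fish fish S   [S → fish fish S]
eats fish fish fish fish fish fish fish S => eats fish fish fish fish fish fish fish eats fish S   [S → eats fish S]
eats fish fish fish fish fish fish fish eats fish S => eats fish fish fish fish fish fish fish eats fish eats fish S   [S → eats fish S]
eats fish fish fish fish fish fish fish eats fish eats fish S => eats fish fish fish fish fish fish fish eats fish eats fish fish   [S → fish]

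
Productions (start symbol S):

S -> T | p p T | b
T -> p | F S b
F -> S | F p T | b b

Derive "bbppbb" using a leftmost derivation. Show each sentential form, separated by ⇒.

S ⇒ T ⇒ FSb ⇒ bbSb ⇒ bbTb ⇒ bbFSbb ⇒ bbSSbb ⇒ bbTSbb ⇒ bbpSbb ⇒ bbpTbb ⇒ bbppbb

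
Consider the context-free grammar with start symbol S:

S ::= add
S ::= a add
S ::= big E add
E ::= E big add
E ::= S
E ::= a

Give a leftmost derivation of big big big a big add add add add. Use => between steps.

S => big E add   [S ::= big E add]
big E add => big S add   [E ::= S]
big S add => big big E add add   [S ::= big E add]
big big E add add => big big S add add   [E ::= S]
big big S add add => big big big E add add add   [S ::= big E add]
big big big E add add add => big big big E big add add add add   [E ::= E big add]
big big big E big add add add add => big big big a big add add add add   [E ::= a]

S => big E add => big S add => big big E add add => big big S add add => big big big E add add add => big big big E big add add add add => big big big a big add add add add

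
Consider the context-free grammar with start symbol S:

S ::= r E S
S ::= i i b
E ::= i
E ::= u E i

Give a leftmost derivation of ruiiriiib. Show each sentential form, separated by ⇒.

S ⇒ rES   [S ::= r E S]
rES ⇒ ruEiS   [E ::= u E i]
ruEiS ⇒ ruiiS   [E ::= i]
ruiiS ⇒ ruiirES   [S ::= r E S]
ruiirES ⇒ ruiiriS   [E ::= i]
ruiiriS ⇒ ruiiriiib   [S ::= i i b]

S⇒rES⇒ruEiS⇒ruiiS⇒ruiirES⇒ruiiriS⇒ruiiriiib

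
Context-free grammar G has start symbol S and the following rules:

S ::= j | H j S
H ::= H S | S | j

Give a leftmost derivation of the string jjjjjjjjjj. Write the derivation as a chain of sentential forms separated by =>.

S => HjS => SjS => HjSjS => SjSjS => HjSjSjS => HSjSjSjS => SSjSjSjS => jSjSjSjS => jHjSjSjSjS => jjjSjSjSjS => jjjjjSjSjS => jjjjjjjSjS => jjjjjjjjjS => jjjjjjjjjj

S => HjS   [S ::= H j S]
HjS => SjS   [H ::= S]
SjS => HjSjS   [S ::= H j S]
HjSjS => SjSjS   [H ::= S]
SjSjS => HjSjSjS   [S ::= H j S]
HjSjSjS => HSjSjSjS   [H ::= H S]
HSjSjSjS => SSjSjSjS   [H ::= S]
SSjSjSjS => jSjSjSjS   [S ::= j]
jSjSjSjS => jHjSjSjSjS   [S ::= H j S]
jHjSjSjSjS => jjjSjSjSjS   [H ::= j]
jjjSjSjSjS => jjjjjSjSjS   [S ::= j]
jjjjjSjSjS => jjjjjjjSjS   [S ::= j]
jjjjjjjSjS => jjjjjjjjjS   [S ::= j]
jjjjjjjjjS => jjjjjjjjjj   [S ::= j]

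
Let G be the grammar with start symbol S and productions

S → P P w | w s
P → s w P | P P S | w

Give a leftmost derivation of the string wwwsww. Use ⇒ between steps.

S ⇒ PPw ⇒ PPSPw ⇒ wPSPw ⇒ wwSPw ⇒ wwwsPw ⇒ wwwsww

S ⇒ PPw   [S → P P w]
PPw ⇒ PPSPw   [P → P P S]
PPSPw ⇒ wPSPw   [P → w]
wPSPw ⇒ wwSPw   [P → w]
wwSPw ⇒ wwwsPw   [S → w s]
wwwsPw ⇒ wwwsww   [P → w]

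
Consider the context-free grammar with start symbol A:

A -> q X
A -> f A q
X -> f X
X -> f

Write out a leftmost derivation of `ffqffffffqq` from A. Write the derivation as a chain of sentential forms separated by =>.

A => fAq   [A -> f A q]
fAq => ffAqq   [A -> f A q]
ffAqq => ffqXqq   [A -> q X]
ffqXqq => ffqfXqq   [X -> f X]
ffqfXqq => ffqffXqq   [X -> f X]
ffqffXqq => ffqfffXqq   [X -> f X]
ffqfffXqq => ffqffffXqq   [X -> f X]
ffqffffXqq => ffqfffffXqq   [X -> f X]
ffqfffffXqq => ffqffffffqq   [X -> f]

A=>fAq=>ffAqq=>ffqXqq=>ffqfXqq=>ffqffXqq=>ffqfffXqq=>ffqffffXqq=>ffqfffffXqq=>ffqffffffqq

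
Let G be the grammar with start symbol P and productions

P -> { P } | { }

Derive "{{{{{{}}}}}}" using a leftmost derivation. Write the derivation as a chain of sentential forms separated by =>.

P => {P}   [P -> { P }]
{P} => {{P}}   [P -> { P }]
{{P}} => {{{P}}}   [P -> { P }]
{{{P}}} => {{{{P}}}}   [P -> { P }]
{{{{P}}}} => {{{{{P}}}}}   [P -> { P }]
{{{{{P}}}}} => {{{{{{}}}}}}   [P -> { }]

P => {P} => {{P}} => {{{P}}} => {{{{P}}}} => {{{{{P}}}}} => {{{{{{}}}}}}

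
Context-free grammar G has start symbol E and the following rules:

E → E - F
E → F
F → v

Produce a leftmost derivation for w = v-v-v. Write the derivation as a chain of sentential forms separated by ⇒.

E⇒E-F⇒E-F-F⇒F-F-F⇒v-F-F⇒v-v-F⇒v-v-v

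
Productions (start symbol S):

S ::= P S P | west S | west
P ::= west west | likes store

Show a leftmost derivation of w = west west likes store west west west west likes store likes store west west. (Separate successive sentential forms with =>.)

S => P S P => west west S P => west west P S P P => west west likes store S P P => west west likes store P S P P P => west west likes store west west S P P P => west west likes store west west west S P P P => west west likes store west west west west P P P => west west likes store west west west west likes store P P => west west likes store west west west west likes store likes store P => west west likes store west west west west likes store likes store west west

S => P S P   [S ::= P S P]
P S P => west west S P   [P ::= west west]
west west S P => west west P S P P   [S ::= P S P]
west west P S P P => west west likes store S P P   [P ::= likes store]
west west likes store S P P => west west likes store P S P P P   [S ::= P S P]
west west likes store P S P P P => west west likes store west west S P P P   [P ::= west west]
west west likes store west west S P P P => west west likes store west west west S P P P   [S ::= west S]
west west likes store west west west S P P P => west west likes store west west west west P P P   [S ::= west]
west west likes store west west west west P P P => west west likes store west west west west likes store P P   [P ::= likes store]
west west likes store west west west west likes store P P => west west likes store west west west west likes store likes store P   [P ::= likes store]
west west likes store west west west west likes store likes store P => west west likes store west west west west likes store likes store west west   [P ::= west west]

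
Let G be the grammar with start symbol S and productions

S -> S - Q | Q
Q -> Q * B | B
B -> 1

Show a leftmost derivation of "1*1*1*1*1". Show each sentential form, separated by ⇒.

S ⇒ Q ⇒ Q*B ⇒ Q*B*B ⇒ Q*B*B*B ⇒ Q*B*B*B*B ⇒ B*B*B*B*B ⇒ 1*B*B*B*B ⇒ 1*1*B*B*B ⇒ 1*1*1*B*B ⇒ 1*1*1*1*B ⇒ 1*1*1*1*1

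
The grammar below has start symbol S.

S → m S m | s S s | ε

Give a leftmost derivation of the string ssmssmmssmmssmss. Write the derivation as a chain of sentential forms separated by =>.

S => sSs   [S → s S s]
sSs => ssSss   [S → s S s]
ssSss => ssmSmss   [S → m S m]
ssmSmss => ssmsSsmss   [S → s S s]
ssmsSsmss => ssmssSssmss   [S → s S s]
ssmssSssmss => ssmssmSmssmss   [S → m S m]
ssmssmSmssmss => ssmssmmSmmssmss   [S → m S m]
ssmssmmSmmssmss => ssmssmmsSsmmssmss   [S → s S s]
ssmssmmsSsmmssmss => ssmssmmssmmssmss   [S → ε]

S => sSs => ssSss => ssmSmss => ssmsSsmss => ssmssSssmss => ssmssmSmssmss => ssmssmmSmmssmss => ssmssmmsSsmmssmss => ssmssmmssmmssmss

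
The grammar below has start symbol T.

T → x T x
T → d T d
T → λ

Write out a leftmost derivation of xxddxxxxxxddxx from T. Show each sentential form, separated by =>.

T => xTx => xxTxx => xxdTdxx => xxddTddxx => xxddxTxddxx => xxddxxTxxddxx => xxddxxxTxxxddxx => xxddxxxxxxddxx

T => xTx   [T → x T x]
xTx => xxTxx   [T → x T x]
xxTxx => xxdTdxx   [T → d T d]
xxdTdxx => xxddTddxx   [T → d T d]
xxddTddxx => xxddxTxddxx   [T → x T x]
xxddxTxddxx => xxddxxTxxddxx   [T → x T x]
xxddxxTxxddxx => xxddxxxTxxxddxx   [T → x T x]
xxddxxxTxxxddxx => xxddxxxxxxddxx   [T → λ]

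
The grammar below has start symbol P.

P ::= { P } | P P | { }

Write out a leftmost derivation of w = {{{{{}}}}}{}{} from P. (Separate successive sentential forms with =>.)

P=>PP=>PPP=>{P}PP=>{{P}}PP=>{{{P}}}PP=>{{{{P}}}}PP=>{{{{{}}}}}PP=>{{{{{}}}}}{}P=>{{{{{}}}}}{}{}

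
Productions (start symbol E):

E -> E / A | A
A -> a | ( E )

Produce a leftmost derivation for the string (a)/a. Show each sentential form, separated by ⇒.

E ⇒ E/A ⇒ A/A ⇒ (E)/A ⇒ (A)/A ⇒ (a)/A ⇒ (a)/a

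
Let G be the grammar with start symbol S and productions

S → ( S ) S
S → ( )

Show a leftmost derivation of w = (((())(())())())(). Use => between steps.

S=>(S)S=>((S)S)S=>(((S)S)S)S=>(((())S)S)S=>(((())(S)S)S)S=>(((())(())S)S)S=>(((())(())())S)S=>(((())(())())())S=>(((())(())())())()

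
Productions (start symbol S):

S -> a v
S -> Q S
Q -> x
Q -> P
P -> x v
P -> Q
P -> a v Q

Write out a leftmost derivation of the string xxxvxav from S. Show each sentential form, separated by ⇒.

S ⇒ QS   [S -> Q S]
QS ⇒ xS   [Q -> x]
xS ⇒ xQS   [S -> Q S]
xQS ⇒ xxS   [Q -> x]
xxS ⇒ xxQS   [S -> Q S]
xxQS ⇒ xxPS   [Q -> P]
xxPS ⇒ xxxvS   [P -> x v]
xxxvS ⇒ xxxvQS   [S -> Q S]
xxxvQS ⇒ xxxvxS   [Q -> x]
xxxvxS ⇒ xxxvxav   [S -> a v]

S⇒QS⇒xS⇒xQS⇒xxS⇒xxQS⇒xxPS⇒xxxvS⇒xxxvQS⇒xxxvxS⇒xxxvxav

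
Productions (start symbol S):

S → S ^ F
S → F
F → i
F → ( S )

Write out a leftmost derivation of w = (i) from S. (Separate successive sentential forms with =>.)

S => F   [S → F]
F => (S)   [F → ( S )]
(S) => (F)   [S → F]
(F) => (i)   [F → i]

S=>F=>(S)=>(F)=>(i)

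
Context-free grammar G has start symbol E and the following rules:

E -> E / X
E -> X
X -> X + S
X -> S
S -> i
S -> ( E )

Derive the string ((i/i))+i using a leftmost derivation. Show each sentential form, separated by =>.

E => X   [E -> X]
X => X+S   [X -> X + S]
X+S => S+S   [X -> S]
S+S => (E)+S   [S -> ( E )]
(E)+S => (X)+S   [E -> X]
(X)+S => (S)+S   [X -> S]
(S)+S => ((E))+S   [S -> ( E )]
((E))+S => ((E/X))+S   [E -> E / X]
((E/X))+S => ((X/X))+S   [E -> X]
((X/X))+S => ((S/X))+S   [X -> S]
((S/X))+S => ((i/X))+S   [S -> i]
((i/X))+S => ((i/S))+S   [X -> S]
((i/S))+S => ((i/i))+S   [S -> i]
((i/i))+S => ((i/i))+i   [S -> i]

E=>X=>X+S=>S+S=>(E)+S=>(X)+S=>(S)+S=>((E))+S=>((E/X))+S=>((X/X))+S=>((S/X))+S=>((i/X))+S=>((i/S))+S=>((i/i))+S=>((i/i))+i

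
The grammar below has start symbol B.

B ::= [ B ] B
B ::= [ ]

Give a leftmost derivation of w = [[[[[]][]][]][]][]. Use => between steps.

B=>[B]B=>[[B]B]B=>[[[B]B]B]B=>[[[[B]B]B]B]B=>[[[[[]]B]B]B]B=>[[[[[]][]]B]B]B=>[[[[[]][]][]]B]B=>[[[[[]][]][]][]]B=>[[[[[]][]][]][]][]

B => [B]B   [B ::= [ B ] B]
[B]B => [[B]B]B   [B ::= [ B ] B]
[[B]B]B => [[[B]B]B]B   [B ::= [ B ] B]
[[[B]B]B]B => [[[[B]B]B]B]B   [B ::= [ B ] B]
[[[[B]B]B]B]B => [[[[[]]B]B]B]B   [B ::= [ ]]
[[[[[]]B]B]B]B => [[[[[]][]]B]B]B   [B ::= [ ]]
[[[[[]][]]B]B]B => [[[[[]][]][]]B]B   [B ::= [ ]]
[[[[[]][]][]]B]B => [[[[[]][]][]][]]B   [B ::= [ ]]
[[[[[]][]][]][]]B => [[[[[]][]][]][]][]   [B ::= [ ]]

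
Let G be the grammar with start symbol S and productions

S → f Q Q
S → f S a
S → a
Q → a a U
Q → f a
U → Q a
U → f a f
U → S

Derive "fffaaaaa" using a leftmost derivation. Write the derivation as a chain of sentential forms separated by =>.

S => fSa => ffQQa => fffaQa => fffaaaUa => fffaaaSa => fffaaaaa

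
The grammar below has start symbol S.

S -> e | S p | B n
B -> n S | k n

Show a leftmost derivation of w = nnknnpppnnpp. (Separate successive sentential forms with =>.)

S => Sp   [S -> S p]
Sp => Spp   [S -> S p]
Spp => Bnpp   [S -> B n]
Bnpp => nSnpp   [B -> n S]
nSnpp => nBnnpp   [S -> B n]
nBnnpp => nnSnnpp   [B -> n S]
nnSnnpp => nnSpnnpp   [S -> S p]
nnSpnnpp => nnSppnnpp   [S -> S p]
nnSppnnpp => nnSpppnnpp   [S -> S p]
nnSpppnnpp => nnBnpppnnpp   [S -> B n]
nnBnpppnnpp => nnknnpppnnpp   [B -> k n]

S => Sp => Spp => Bnpp => nSnpp => nBnnpp => nnSnnpp => nnSpnnpp => nnSppnnpp => nnSpppnnpp => nnBnpppnnpp => nnknnpppnnpp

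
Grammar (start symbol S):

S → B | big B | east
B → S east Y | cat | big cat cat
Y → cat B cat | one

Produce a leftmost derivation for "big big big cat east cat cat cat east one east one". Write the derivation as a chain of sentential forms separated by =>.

S => big B => big S east Y => big big B east Y => big big S east Y east Y => big big B east Y east Y => big big S east Y east Y east Y => big big big B east Y east Y east Y => big big big cat east Y east Y east Y => big big big cat east cat B cat east Y east Y => big big big cat east cat cat cat east Y east Y => big big big cat east cat cat cat east one east Y => big big big cat east cat cat cat east one east one

S => big B   [S → big B]
big B => big S east Y   [B → S east Y]
big S east Y => big big B east Y   [S → big B]
big big B east Y => big big S east Y east Y   [B → S east Y]
big big S east Y east Y => big big B east Y east Y   [S → B]
big big B east Y east Y => big big S east Y east Y east Y   [B → S east Y]
big big S east Y east Y east Y => big big big B east Y east Y east Y   [S → big B]
big big big B east Y east Y east Y => big big big cat east Y east Y east Y   [B → cat]
big big big cat east Y east Y east Y => big big big cat east cat B cat east Y east Y   [Y → cat B cat]
big big big cat east cat B cat east Y east Y => big big big cat east cat cat cat east Y east Y   [B → cat]
big big big cat east cat cat cat east Y east Y => big big big cat east cat cat cat east one east Y   [Y → one]
big big big cat east cat cat cat east one east Y => big big big cat east cat cat cat east one east one   [Y → one]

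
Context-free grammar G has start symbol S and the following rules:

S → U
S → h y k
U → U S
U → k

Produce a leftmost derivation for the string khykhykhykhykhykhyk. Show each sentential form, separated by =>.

S => U => US => USS => USSS => USSSS => USSSSS => USSSSSS => kSSSSSS => khykSSSSS => khykhykSSSS => khykhykhykSSS => khykhykhykhykSS => khykhykhykhykhykS => khykhykhykhykhykhyk

S => U   [S → U]
U => US   [U → U S]
US => USS   [U → U S]
USS => USSS   [U → U S]
USSS => USSSS   [U → U S]
USSSS => USSSSS   [U → U S]
USSSSS => USSSSSS   [U → U S]
USSSSSS => kSSSSSS   [U → k]
kSSSSSS => khykSSSSS   [S → h y k]
khykSSSSS => khykhykSSSS   [S → h y k]
khykhykSSSS => khykhykhykSSS   [S → h y k]
khykhykhykSSS => khykhykhykhykSS   [S → h y k]
khykhykhykhykSS => khykhykhykhykhykS   [S → h y k]
khykhykhykhykhykS => khykhykhykhykhykhyk   [S → h y k]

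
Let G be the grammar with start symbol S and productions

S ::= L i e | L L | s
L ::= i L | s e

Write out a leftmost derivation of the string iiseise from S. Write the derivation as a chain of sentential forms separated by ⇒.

S ⇒ LL ⇒ iLL ⇒ iiLL ⇒ iiseL ⇒ iiseiL ⇒ iiseise

S ⇒ LL   [S ::= L L]
LL ⇒ iLL   [L ::= i L]
iLL ⇒ iiLL   [L ::= i L]
iiLL ⇒ iiseL   [L ::= s e]
iiseL ⇒ iiseiL   [L ::= i L]
iiseiL ⇒ iiseise   [L ::= s e]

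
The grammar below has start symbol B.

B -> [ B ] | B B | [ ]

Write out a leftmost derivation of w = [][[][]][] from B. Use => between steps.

B => BB => BBB => []BB => [][B]B => [][BB]B => [][[]B]B => [][[][]]B => [][[][]][]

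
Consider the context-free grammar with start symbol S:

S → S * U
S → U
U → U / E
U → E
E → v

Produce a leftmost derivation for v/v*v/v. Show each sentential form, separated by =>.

S => S*U => U*U => U/E*U => E/E*U => v/E*U => v/v*U => v/v*U/E => v/v*E/E => v/v*v/E => v/v*v/v

S => S*U   [S → S * U]
S*U => U*U   [S → U]
U*U => U/E*U   [U → U / E]
U/E*U => E/E*U   [U → E]
E/E*U => v/E*U   [E → v]
v/E*U => v/v*U   [E → v]
v/v*U => v/v*U/E   [U → U / E]
v/v*U/E => v/v*E/E   [U → E]
v/v*E/E => v/v*v/E   [E → v]
v/v*v/E => v/v*v/v   [E → v]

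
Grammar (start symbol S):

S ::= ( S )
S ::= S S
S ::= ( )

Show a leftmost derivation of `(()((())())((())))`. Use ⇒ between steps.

S ⇒ (S) ⇒ (SS) ⇒ (()S) ⇒ (()SS) ⇒ (()(S)S) ⇒ (()(SS)S) ⇒ (()((S)S)S) ⇒ (()((())S)S) ⇒ (()((())())S) ⇒ (()((())())(S)) ⇒ (()((())())((S))) ⇒ (()((())())((())))

S ⇒ (S)   [S ::= ( S )]
(S) ⇒ (SS)   [S ::= S S]
(SS) ⇒ (()S)   [S ::= ( )]
(()S) ⇒ (()SS)   [S ::= S S]
(()SS) ⇒ (()(S)S)   [S ::= ( S )]
(()(S)S) ⇒ (()(SS)S)   [S ::= S S]
(()(SS)S) ⇒ (()((S)S)S)   [S ::= ( S )]
(()((S)S)S) ⇒ (()((())S)S)   [S ::= ( )]
(()((())S)S) ⇒ (()((())())S)   [S ::= ( )]
(()((())())S) ⇒ (()((())())(S))   [S ::= ( S )]
(()((())())(S)) ⇒ (()((())())((S)))   [S ::= ( S )]
(()((())())((S))) ⇒ (()((())())((())))   [S ::= ( )]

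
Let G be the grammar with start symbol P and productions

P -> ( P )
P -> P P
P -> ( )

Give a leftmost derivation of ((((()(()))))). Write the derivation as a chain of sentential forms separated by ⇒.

P ⇒ (P) ⇒ ((P)) ⇒ (((P))) ⇒ ((((P)))) ⇒ ((((PP)))) ⇒ ((((()P)))) ⇒ ((((()(P))))) ⇒ ((((()(())))))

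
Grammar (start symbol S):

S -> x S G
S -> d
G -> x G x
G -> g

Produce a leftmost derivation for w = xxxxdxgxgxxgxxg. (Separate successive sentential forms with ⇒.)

S ⇒ xSG ⇒ xxSGG ⇒ xxxSGGG ⇒ xxxxSGGGG ⇒ xxxxdGGGG ⇒ xxxxdxGxGGG ⇒ xxxxdxgxGGG ⇒ xxxxdxgxgGG ⇒ xxxxdxgxgxGxG ⇒ xxxxdxgxgxxGxxG ⇒ xxxxdxgxgxxgxxG ⇒ xxxxdxgxgxxgxxg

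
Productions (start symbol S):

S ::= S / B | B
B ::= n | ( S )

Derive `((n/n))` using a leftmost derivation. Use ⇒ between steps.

S ⇒ B ⇒ (S) ⇒ (B) ⇒ ((S)) ⇒ ((S/B)) ⇒ ((B/B)) ⇒ ((n/B)) ⇒ ((n/n))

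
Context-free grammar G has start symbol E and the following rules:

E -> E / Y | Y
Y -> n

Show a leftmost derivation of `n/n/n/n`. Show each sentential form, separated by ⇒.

E⇒E/Y⇒E/Y/Y⇒E/Y/Y/Y⇒Y/Y/Y/Y⇒n/Y/Y/Y⇒n/n/Y/Y⇒n/n/n/Y⇒n/n/n/n

E ⇒ E/Y   [E -> E / Y]
E/Y ⇒ E/Y/Y   [E -> E / Y]
E/Y/Y ⇒ E/Y/Y/Y   [E -> E / Y]
E/Y/Y/Y ⇒ Y/Y/Y/Y   [E -> Y]
Y/Y/Y/Y ⇒ n/Y/Y/Y   [Y -> n]
n/Y/Y/Y ⇒ n/n/Y/Y   [Y -> n]
n/n/Y/Y ⇒ n/n/n/Y   [Y -> n]
n/n/n/Y ⇒ n/n/n/n   [Y -> n]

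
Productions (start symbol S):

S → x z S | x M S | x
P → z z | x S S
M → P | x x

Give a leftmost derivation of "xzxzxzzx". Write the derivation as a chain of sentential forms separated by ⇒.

S ⇒ xzS ⇒ xzxzS ⇒ xzxzxMS ⇒ xzxzxPS ⇒ xzxzxzzS ⇒ xzxzxzzx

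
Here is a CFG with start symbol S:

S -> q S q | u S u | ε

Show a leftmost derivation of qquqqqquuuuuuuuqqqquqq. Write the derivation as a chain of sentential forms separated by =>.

S => qSq   [S -> q S q]
qSq => qqSqq   [S -> q S q]
qqSqq => qquSuqq   [S -> u S u]
qquSuqq => qquqSquqq   [S -> q S q]
qquqSquqq => qquqqSqquqq   [S -> q S q]
qquqqSqquqq => qquqqqSqqquqq   [S -> q S q]
qquqqqSqqquqq => qquqqqqSqqqquqq   [S -> q S q]
qquqqqqSqqqquqq => qquqqqquSuqqqquqq   [S -> u S u]
qquqqqquSuqqqquqq => qquqqqquuSuuqqqquqq   [S -> u S u]
qquqqqquuSuuqqqquqq => qquqqqquuuSuuuqqqquqq   [S -> u S u]
qquqqqquuuSuuuqqqquqq => qquqqqquuuuSuuuuqqqquqq   [S -> u S u]
qquqqqquuuuSuuuuqqqquqq => qquqqqquuuuuuuuqqqquqq   [S -> ε]

S=>qSq=>qqSqq=>qquSuqq=>qquqSquqq=>qquqqSqquqq=>qquqqqSqqquqq=>qquqqqqSqqqquqq=>qquqqqquSuqqqquqq=>qquqqqquuSuuqqqquqq=>qquqqqquuuSuuuqqqquqq=>qquqqqquuuuSuuuuqqqquqq=>qquqqqquuuuuuuuqqqquqq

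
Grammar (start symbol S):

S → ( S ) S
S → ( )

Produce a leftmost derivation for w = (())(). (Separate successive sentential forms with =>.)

S => (S)S   [S → ( S ) S]
(S)S => (())S   [S → ( )]
(())S => (())()   [S → ( )]

S => (S)S => (())S => (())()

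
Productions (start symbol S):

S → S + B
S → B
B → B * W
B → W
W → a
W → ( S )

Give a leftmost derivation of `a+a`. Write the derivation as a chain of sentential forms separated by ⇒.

S⇒S+B⇒B+B⇒W+B⇒a+B⇒a+W⇒a+a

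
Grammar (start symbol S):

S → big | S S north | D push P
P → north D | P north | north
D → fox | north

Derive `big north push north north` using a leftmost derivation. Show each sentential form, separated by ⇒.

S ⇒ S S north   [S → S S north]
S S north ⇒ big S north   [S → big]
big S north ⇒ big D push P north   [S → D push P]
big D push P north ⇒ big north push P north   [D → north]
big north push P north ⇒ big north push north north   [P → north]

S ⇒ S S north ⇒ big S north ⇒ big D push P north ⇒ big north push P north ⇒ big north push north north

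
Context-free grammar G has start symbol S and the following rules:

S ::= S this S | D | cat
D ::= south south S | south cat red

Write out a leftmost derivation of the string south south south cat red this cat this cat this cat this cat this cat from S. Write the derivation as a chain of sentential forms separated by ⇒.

S ⇒ S this S ⇒ D this S ⇒ south south S this S ⇒ south south D this S ⇒ south south south cat red this S ⇒ south south south cat red this S this S ⇒ south south south cat red this cat this S ⇒ south south south cat red this cat this S this S ⇒ south south south cat red this cat this S this S this S ⇒ south south south cat red this cat this S this S this S this S ⇒ south south south cat red this cat this cat this S this S this S ⇒ south south south cat red this cat this cat this cat this S this S ⇒ south south south cat red this cat this cat this cat this cat this S ⇒ south south south cat red this cat this cat this cat this cat this cat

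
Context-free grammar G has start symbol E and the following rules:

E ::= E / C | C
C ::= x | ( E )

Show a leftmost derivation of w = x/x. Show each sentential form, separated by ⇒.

E⇒E/C⇒C/C⇒x/C⇒x/x

E ⇒ E/C   [E ::= E / C]
E/C ⇒ C/C   [E ::= C]
C/C ⇒ x/C   [C ::= x]
x/C ⇒ x/x   [C ::= x]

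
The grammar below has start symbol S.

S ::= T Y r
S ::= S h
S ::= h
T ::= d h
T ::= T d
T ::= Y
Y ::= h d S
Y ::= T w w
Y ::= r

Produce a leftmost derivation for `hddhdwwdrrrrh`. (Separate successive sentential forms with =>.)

S => Sh => TYrh => YYrh => hdSYrh => hdTYrYrh => hdTdYrYrh => hdYdYrYrh => hdTwwdYrYrh => hdTdwwdYrYrh => hddhdwwdYrYrh => hddhdwwdrrYrh => hddhdwwdrrrrh

S => Sh   [S ::= S h]
Sh => TYrh   [S ::= T Y r]
TYrh => YYrh   [T ::= Y]
YYrh => hdSYrh   [Y ::= h d S]
hdSYrh => hdTYrYrh   [S ::= T Y r]
hdTYrYrh => hdTdYrYrh   [T ::= T d]
hdTdYrYrh => hdYdYrYrh   [T ::= Y]
hdYdYrYrh => hdTwwdYrYrh   [Y ::= T w w]
hdTwwdYrYrh => hdTdwwdYrYrh   [T ::= T d]
hdTdwwdYrYrh => hddhdwwdYrYrh   [T ::= d h]
hddhdwwdYrYrh => hddhdwwdrrYrh   [Y ::= r]
hddhdwwdrrYrh => hddhdwwdrrrrh   [Y ::= r]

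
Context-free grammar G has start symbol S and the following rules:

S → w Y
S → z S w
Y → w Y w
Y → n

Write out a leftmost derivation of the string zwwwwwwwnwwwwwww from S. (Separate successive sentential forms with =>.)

S => zSw => zwYw => zwwYww => zwwwYwww => zwwwwYwwww => zwwwwwYwwwww => zwwwwwwYwwwwww => zwwwwwwwYwwwwwww => zwwwwwwwnwwwwwww

S => zSw   [S → z S w]
zSw => zwYw   [S → w Y]
zwYw => zwwYww   [Y → w Y w]
zwwYww => zwwwYwww   [Y → w Y w]
zwwwYwww => zwwwwYwwww   [Y → w Y w]
zwwwwYwwww => zwwwwwYwwwww   [Y → w Y w]
zwwwwwYwwwww => zwwwwwwYwwwwww   [Y → w Y w]
zwwwwwwYwwwwww => zwwwwwwwYwwwwwww   [Y → w Y w]
zwwwwwwwYwwwwwww => zwwwwwwwnwwwwwww   [Y → n]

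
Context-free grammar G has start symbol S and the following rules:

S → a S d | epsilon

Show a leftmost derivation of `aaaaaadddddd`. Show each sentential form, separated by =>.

S => aSd => aaSdd => aaaSddd => aaaaSdddd => aaaaaSddddd => aaaaaaSdddddd => aaaaaadddddd

S => aSd   [S → a S d]
aSd => aaSdd   [S → a S d]
aaSdd => aaaSddd   [S → a S d]
aaaSddd => aaaaSdddd   [S → a S d]
aaaaSdddd => aaaaaSddddd   [S → a S d]
aaaaaSddddd => aaaaaaSdddddd   [S → a S d]
aaaaaaSdddddd => aaaaaadddddd   [S → epsilon]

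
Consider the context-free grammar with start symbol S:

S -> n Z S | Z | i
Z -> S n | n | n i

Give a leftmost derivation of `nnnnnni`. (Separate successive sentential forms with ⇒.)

S⇒nZS⇒nSnS⇒nnZSnS⇒nnnSnS⇒nnnZnS⇒nnnnnS⇒nnnnnZ⇒nnnnnni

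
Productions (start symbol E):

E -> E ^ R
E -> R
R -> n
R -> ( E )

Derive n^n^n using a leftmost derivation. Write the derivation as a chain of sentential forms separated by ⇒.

E ⇒ E^R ⇒ E^R^R ⇒ R^R^R ⇒ n^R^R ⇒ n^n^R ⇒ n^n^n

E ⇒ E^R   [E -> E ^ R]
E^R ⇒ E^R^R   [E -> E ^ R]
E^R^R ⇒ R^R^R   [E -> R]
R^R^R ⇒ n^R^R   [R -> n]
n^R^R ⇒ n^n^R   [R -> n]
n^n^R ⇒ n^n^n   [R -> n]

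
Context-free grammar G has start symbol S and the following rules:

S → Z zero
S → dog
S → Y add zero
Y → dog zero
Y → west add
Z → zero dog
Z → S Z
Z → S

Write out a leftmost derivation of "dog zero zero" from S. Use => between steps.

S => Z zero => S zero => Z zero zero => S zero zero => dog zero zero

S => Z zero   [S → Z zero]
Z zero => S zero   [Z → S]
S zero => Z zero zero   [S → Z zero]
Z zero zero => S zero zero   [Z → S]
S zero zero => dog zero zero   [S → dog]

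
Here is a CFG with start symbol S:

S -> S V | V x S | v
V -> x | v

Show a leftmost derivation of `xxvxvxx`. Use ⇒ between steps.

S⇒VxS⇒xxS⇒xxSV⇒xxSVV⇒xxVxSVV⇒xxvxSVV⇒xxvxvVV⇒xxvxvxV⇒xxvxvxx

S ⇒ VxS   [S -> V x S]
VxS ⇒ xxS   [V -> x]
xxS ⇒ xxSV   [S -> S V]
xxSV ⇒ xxSVV   [S -> S V]
xxSVV ⇒ xxVxSVV   [S -> V x S]
xxVxSVV ⇒ xxvxSVV   [V -> v]
xxvxSVV ⇒ xxvxvVV   [S -> v]
xxvxvVV ⇒ xxvxvxV   [V -> x]
xxvxvxV ⇒ xxvxvxx   [V -> x]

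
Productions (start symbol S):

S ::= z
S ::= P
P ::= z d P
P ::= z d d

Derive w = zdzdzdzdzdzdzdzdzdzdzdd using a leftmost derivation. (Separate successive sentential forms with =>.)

S => P   [S ::= P]
P => zdP   [P ::= z d P]
zdP => zdzdP   [P ::= z d P]
zdzdP => zdzdzdP   [P ::= z d P]
zdzdzdP => zdzdzdzdP   [P ::= z d P]
zdzdzdzdP => zdzdzdzdzdP   [P ::= z d P]
zdzdzdzdzdP => zdzdzdzdzdzdP   [P ::= z d P]
zdzdzdzdzdzdP => zdzdzdzdzdzdzdP   [P ::= z d P]
zdzdzdzdzdzdzdP => zdzdzdzdzdzdzdzdP   [P ::= z d P]
zdzdzdzdzdzdzdzdP => zdzdzdzdzdzdzdzdzdP   [P ::= z d P]
zdzdzdzdzdzdzdzdzdP => zdzdzdzdzdzdzdzdzdzdP   [P ::= z d P]
zdzdzdzdzdzdzdzdzdzdP => zdzdzdzdzdzdzdzdzdzdzdd   [P ::= z d d]

S => P => zdP => zdzdP => zdzdzdP => zdzdzdzdP => zdzdzdzdzdP => zdzdzdzdzdzdP => zdzdzdzdzdzdzdP => zdzdzdzdzdzdzdzdP => zdzdzdzdzdzdzdzdzdP => zdzdzdzdzdzdzdzdzdzdP => zdzdzdzdzdzdzdzdzdzdzdd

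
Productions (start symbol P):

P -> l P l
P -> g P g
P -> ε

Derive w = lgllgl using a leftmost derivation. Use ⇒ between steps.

P⇒lPl⇒lgPgl⇒lglPlgl⇒lgllgl

P ⇒ lPl   [P -> l P l]
lPl ⇒ lgPgl   [P -> g P g]
lgPgl ⇒ lglPlgl   [P -> l P l]
lglPlgl ⇒ lgllgl   [P -> ε]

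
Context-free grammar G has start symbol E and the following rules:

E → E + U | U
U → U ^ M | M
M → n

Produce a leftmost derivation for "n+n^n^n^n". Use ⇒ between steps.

E⇒E+U⇒U+U⇒M+U⇒n+U⇒n+U^M⇒n+U^M^M⇒n+U^M^M^M⇒n+M^M^M^M⇒n+n^M^M^M⇒n+n^n^M^M⇒n+n^n^n^M⇒n+n^n^n^n

E ⇒ E+U   [E → E + U]
E+U ⇒ U+U   [E → U]
U+U ⇒ M+U   [U → M]
M+U ⇒ n+U   [M → n]
n+U ⇒ n+U^M   [U → U ^ M]
n+U^M ⇒ n+U^M^M   [U → U ^ M]
n+U^M^M ⇒ n+U^M^M^M   [U → U ^ M]
n+U^M^M^M ⇒ n+M^M^M^M   [U → M]
n+M^M^M^M ⇒ n+n^M^M^M   [M → n]
n+n^M^M^M ⇒ n+n^n^M^M   [M → n]
n+n^n^M^M ⇒ n+n^n^n^M   [M → n]
n+n^n^n^M ⇒ n+n^n^n^n   [M → n]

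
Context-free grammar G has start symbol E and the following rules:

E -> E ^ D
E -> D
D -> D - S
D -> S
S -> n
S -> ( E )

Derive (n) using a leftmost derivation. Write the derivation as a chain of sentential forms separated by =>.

E => D => S => (E) => (D) => (S) => (n)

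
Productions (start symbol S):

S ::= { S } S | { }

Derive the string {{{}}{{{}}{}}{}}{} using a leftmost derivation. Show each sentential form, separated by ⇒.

S ⇒ {S}S ⇒ {{S}S}S ⇒ {{{}}S}S ⇒ {{{}}{S}S}S ⇒ {{{}}{{S}S}S}S ⇒ {{{}}{{{}}S}S}S ⇒ {{{}}{{{}}{}}S}S ⇒ {{{}}{{{}}{}}{}}S ⇒ {{{}}{{{}}{}}{}}{}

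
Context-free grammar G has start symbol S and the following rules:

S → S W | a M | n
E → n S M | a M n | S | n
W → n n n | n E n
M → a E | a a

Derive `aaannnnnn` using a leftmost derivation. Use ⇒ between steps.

S ⇒ SW   [S → S W]
SW ⇒ SWW   [S → S W]
SWW ⇒ aMWW   [S → a M]
aMWW ⇒ aaaWW   [M → a a]
aaaWW ⇒ aaannnW   [W → n n n]
aaannnW ⇒ aaannnnnn   [W → n n n]

S⇒SW⇒SWW⇒aMWW⇒aaaWW⇒aaannnW⇒aaannnnnn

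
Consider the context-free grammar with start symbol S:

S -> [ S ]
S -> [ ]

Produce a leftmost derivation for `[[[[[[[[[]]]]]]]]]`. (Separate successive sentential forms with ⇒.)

S⇒[S]⇒[[S]]⇒[[[S]]]⇒[[[[S]]]]⇒[[[[[S]]]]]⇒[[[[[[S]]]]]]⇒[[[[[[[S]]]]]]]⇒[[[[[[[[S]]]]]]]]⇒[[[[[[[[[]]]]]]]]]

S ⇒ [S]   [S -> [ S ]]
[S] ⇒ [[S]]   [S -> [ S ]]
[[S]] ⇒ [[[S]]]   [S -> [ S ]]
[[[S]]] ⇒ [[[[S]]]]   [S -> [ S ]]
[[[[S]]]] ⇒ [[[[[S]]]]]   [S -> [ S ]]
[[[[[S]]]]] ⇒ [[[[[[S]]]]]]   [S -> [ S ]]
[[[[[[S]]]]]] ⇒ [[[[[[[S]]]]]]]   [S -> [ S ]]
[[[[[[[S]]]]]]] ⇒ [[[[[[[[S]]]]]]]]   [S -> [ S ]]
[[[[[[[[S]]]]]]]] ⇒ [[[[[[[[[]]]]]]]]]   [S -> [ ]]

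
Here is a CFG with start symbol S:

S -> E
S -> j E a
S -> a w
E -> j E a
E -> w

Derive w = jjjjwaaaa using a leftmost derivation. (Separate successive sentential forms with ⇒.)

S ⇒ E   [S -> E]
E ⇒ jEa   [E -> j E a]
jEa ⇒ jjEaa   [E -> j E a]
jjEaa ⇒ jjjEaaa   [E -> j E a]
jjjEaaa ⇒ jjjjEaaaa   [E -> j E a]
jjjjEaaaa ⇒ jjjjwaaaa   [E -> w]

S⇒E⇒jEa⇒jjEaa⇒jjjEaaa⇒jjjjEaaaa⇒jjjjwaaaa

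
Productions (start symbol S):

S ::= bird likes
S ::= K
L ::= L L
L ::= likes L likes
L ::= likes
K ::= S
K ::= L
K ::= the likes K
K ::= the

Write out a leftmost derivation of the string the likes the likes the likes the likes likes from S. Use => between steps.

S => K => the likes K => the likes the likes K => the likes the likes the likes K => the likes the likes the likes the likes K => the likes the likes the likes the likes L => the likes the likes the likes the likes likes

S => K   [S ::= K]
K => the likes K   [K ::= the likes K]
the likes K => the likes the likes K   [K ::= the likes K]
the likes the likes K => the likes the likes the likes K   [K ::= the likes K]
the likes the likes the likes K => the likes the likes the likes the likes K   [K ::= the likes K]
the likes the likes the likes the likes K => the likes the likes the likes the likes L   [K ::= L]
the likes the likes the likes the likes L => the likes the likes the likes the likes likes   [L ::= likes]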